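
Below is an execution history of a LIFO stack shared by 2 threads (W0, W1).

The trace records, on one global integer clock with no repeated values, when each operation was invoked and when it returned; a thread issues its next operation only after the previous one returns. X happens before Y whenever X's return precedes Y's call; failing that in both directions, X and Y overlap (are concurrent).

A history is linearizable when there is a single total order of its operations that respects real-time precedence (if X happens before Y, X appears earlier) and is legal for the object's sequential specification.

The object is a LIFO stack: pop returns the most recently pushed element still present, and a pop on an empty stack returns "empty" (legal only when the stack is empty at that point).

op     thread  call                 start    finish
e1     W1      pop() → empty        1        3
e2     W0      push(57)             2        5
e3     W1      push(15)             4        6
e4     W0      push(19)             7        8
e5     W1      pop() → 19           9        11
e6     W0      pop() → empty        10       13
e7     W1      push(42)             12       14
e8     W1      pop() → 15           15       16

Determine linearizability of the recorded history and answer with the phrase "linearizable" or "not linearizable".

the violation lands at event 13, e6's response at time 13: events 1..12 linearize, events 1..13 do not
the 6 completed operations admit 6 real-time orders; each fails the LIFO stack replay
completion choices over the 1 pending operation (e7) were checked; none helps
sample order e1, e2, e3, e4, e5, e6 (pending dropped) stalls at step 6 — e6 pop() → empty has no legal effect
sample order e1, e2, e3, e4, e6, e5 (pending dropped) stalls at step 5 — e6 pop() → empty has no legal effect

not linearizable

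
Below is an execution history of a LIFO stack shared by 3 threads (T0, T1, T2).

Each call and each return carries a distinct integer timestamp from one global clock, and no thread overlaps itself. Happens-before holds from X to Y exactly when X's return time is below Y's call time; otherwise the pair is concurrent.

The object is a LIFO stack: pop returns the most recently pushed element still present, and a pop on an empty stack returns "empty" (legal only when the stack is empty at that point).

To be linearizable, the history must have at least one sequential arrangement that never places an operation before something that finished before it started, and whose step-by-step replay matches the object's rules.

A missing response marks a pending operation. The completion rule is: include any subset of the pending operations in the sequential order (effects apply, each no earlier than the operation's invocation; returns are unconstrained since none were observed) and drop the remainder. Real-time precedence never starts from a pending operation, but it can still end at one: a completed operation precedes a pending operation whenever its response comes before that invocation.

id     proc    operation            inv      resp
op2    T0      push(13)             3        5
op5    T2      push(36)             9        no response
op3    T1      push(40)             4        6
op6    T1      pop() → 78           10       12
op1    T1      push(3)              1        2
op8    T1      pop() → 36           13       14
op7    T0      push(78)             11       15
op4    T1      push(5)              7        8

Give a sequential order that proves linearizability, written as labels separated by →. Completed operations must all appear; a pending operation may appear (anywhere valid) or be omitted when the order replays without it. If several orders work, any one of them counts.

op1 → op2 → op3 → op4 → op5 → op7 → op6 → op8

after step 1 (op1 push(3)): stack <3>
after step 2 (op2 push(13)): stack <3,13>
after step 3 (op3 push(40)): stack <3,13,40>
after step 4 (op4 push(5)): stack <3,13,40,5>
after step 5 (op5 push(36) (pending, included)): stack <3,13,40,5,36>
after step 6 (op7 push(78)): stack <3,13,40,5,36,78>
after step 7 (op6 pop() → 78): stack <3,13,40,5,36>
after step 8 (op8 pop() → 36): stack <3,13,40,5>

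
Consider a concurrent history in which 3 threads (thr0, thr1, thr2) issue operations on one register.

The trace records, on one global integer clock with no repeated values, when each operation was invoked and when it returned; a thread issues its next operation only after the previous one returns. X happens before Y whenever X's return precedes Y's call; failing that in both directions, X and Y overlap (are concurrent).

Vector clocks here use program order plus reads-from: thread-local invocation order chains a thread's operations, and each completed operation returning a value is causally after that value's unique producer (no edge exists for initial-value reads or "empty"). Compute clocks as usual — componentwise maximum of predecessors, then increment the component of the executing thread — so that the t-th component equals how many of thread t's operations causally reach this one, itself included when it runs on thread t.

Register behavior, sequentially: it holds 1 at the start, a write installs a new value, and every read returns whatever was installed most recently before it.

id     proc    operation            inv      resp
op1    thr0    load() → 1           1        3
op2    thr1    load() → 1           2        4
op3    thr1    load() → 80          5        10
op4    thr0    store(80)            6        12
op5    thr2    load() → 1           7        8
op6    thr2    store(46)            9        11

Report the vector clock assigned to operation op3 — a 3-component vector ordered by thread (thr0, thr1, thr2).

(2, 2, 0)

invoked at 7, op5 has no predecessors; its own thr2 bump gives (0, 0, 1)
invoked at 2, op2 has no predecessors; its own thr1 bump gives (0, 1, 0)
invoked at 1, op1 has no predecessors; its own thr0 bump gives (1, 0, 0)
invoked at 9, op6 merges VC(op5)=(0, 0, 1) and bumps thr2's slot → (0, 0, 2)
invoked at 6, op4 merges VC(op1)=(1, 0, 0) and bumps thr0's slot → (2, 0, 0)
invoked at 5, op3 merges VC(op2)=(0, 1, 0), VC(op4)=(2, 0, 0) and bumps thr1's slot → (2, 2, 0)
target: VC(op3) = (2, 2, 0)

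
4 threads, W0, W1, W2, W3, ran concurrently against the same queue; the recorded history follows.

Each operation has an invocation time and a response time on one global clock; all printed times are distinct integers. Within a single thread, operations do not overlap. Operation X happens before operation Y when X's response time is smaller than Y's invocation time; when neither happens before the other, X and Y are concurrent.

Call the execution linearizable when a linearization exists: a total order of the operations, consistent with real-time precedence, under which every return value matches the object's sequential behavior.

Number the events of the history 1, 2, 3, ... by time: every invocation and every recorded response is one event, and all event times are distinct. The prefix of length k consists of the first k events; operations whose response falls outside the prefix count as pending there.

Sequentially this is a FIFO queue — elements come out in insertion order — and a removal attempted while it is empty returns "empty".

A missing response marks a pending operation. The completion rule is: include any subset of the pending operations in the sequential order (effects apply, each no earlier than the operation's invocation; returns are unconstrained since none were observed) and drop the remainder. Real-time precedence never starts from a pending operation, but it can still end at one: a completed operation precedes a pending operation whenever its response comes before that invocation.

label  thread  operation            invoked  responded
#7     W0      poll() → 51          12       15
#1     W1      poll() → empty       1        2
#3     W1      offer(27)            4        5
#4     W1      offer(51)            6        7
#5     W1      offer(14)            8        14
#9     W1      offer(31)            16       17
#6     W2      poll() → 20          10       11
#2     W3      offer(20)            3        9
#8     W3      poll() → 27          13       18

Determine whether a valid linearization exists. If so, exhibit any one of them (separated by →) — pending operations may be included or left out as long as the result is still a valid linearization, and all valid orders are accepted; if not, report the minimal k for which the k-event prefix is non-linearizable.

linearizable — witness: #1 → #2 → #3 → #4 → #5 → #6 → #8 → #7 → #9

1. #1 poll() → empty, leaving queue <>
2. #2 offer(20), leaving queue <20>
3. #3 offer(27), leaving queue <20,27>
4. #4 offer(51), leaving queue <20,27,51>
5. #5 offer(14), leaving queue <20,27,51,14>
6. #6 poll() → 20, leaving queue <27,51,14>
7. #8 poll() → 27, leaving queue <51,14>
8. #7 poll() → 51, leaving queue <14>
9. #9 offer(31), leaving queue <14,31>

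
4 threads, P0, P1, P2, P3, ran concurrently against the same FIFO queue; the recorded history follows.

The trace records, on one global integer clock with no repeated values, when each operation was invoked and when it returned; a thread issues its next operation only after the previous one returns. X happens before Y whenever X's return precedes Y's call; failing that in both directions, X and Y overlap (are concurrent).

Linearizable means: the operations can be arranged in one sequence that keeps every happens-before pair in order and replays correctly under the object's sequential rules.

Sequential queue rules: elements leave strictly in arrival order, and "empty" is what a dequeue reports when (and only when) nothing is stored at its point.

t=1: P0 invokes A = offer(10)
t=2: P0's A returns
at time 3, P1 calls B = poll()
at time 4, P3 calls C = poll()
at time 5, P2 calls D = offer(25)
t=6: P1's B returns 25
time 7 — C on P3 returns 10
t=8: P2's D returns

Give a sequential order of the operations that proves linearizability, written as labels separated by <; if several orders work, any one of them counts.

step 1: A offer(10) — queue <10>
step 2: C poll() → 10 — queue <>
step 3: D offer(25) — queue <25>
step 4: B poll() → 25 — queue <>

A < C < D < B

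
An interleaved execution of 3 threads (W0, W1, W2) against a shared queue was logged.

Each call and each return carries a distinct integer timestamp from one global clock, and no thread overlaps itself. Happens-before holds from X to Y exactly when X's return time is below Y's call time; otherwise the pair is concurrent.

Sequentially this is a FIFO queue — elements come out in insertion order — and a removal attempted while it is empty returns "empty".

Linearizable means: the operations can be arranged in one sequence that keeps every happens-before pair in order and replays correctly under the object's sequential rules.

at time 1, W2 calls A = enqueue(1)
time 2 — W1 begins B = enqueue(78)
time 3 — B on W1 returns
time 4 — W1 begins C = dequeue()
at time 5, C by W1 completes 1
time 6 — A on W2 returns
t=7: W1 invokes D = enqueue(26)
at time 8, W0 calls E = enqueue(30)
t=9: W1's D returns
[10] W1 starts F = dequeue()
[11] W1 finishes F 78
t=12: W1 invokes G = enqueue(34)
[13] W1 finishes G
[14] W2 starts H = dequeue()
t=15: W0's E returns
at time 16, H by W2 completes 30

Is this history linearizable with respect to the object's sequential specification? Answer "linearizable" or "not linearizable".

witness order: A, B, C, E, D, F, G, H
1. A enqueue(1), leaving queue <1>
2. B enqueue(78), leaving queue <1,78>
3. C dequeue() → 1, leaving queue <78>
4. E enqueue(30), leaving queue <78,30>
5. D enqueue(26), leaving queue <78,30,26>
6. F dequeue() → 78, leaving queue <30,26>
7. G enqueue(34), leaving queue <30,26,34>
8. H dequeue() → 30, leaving queue <26,34>

linearizable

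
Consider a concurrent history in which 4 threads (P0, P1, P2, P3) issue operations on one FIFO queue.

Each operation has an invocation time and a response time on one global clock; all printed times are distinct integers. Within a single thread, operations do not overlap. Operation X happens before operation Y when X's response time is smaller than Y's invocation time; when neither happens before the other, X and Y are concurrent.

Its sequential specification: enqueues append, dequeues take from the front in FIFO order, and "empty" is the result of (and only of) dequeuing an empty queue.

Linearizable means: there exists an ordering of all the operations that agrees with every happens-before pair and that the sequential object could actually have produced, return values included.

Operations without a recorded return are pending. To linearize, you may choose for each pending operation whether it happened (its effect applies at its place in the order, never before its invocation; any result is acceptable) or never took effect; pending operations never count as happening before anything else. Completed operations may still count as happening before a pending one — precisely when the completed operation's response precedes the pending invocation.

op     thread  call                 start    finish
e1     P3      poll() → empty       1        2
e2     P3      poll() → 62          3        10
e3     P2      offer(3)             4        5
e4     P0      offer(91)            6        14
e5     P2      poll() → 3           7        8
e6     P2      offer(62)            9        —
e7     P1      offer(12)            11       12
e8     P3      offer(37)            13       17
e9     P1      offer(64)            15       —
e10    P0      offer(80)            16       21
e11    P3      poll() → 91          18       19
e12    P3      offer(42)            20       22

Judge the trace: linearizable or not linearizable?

linearizable

a witness: e1, e3, e5, e6, e2, e4, e7, e8, e9, e10, e11, e12
step 1: e1 poll() → empty — queue <>
step 2: e3 offer(3) — queue <3>
step 3: e5 poll() → 3 — queue <>
step 4: e6 offer(62) (pending, included) — queue <62>
step 5: e2 poll() → 62 — queue <>
step 6: e4 offer(91) — queue <91>
step 7: e7 offer(12) — queue <91,12>
step 8: e8 offer(37) — queue <91,12,37>
step 9: e9 offer(64) (pending, included) — queue <91,12,37,64>
step 10: e10 offer(80) — queue <91,12,37,64,80>
step 11: e11 poll() → 91 — queue <12,37,64,80>
step 12: e12 offer(42) — queue <12,37,64,80,42>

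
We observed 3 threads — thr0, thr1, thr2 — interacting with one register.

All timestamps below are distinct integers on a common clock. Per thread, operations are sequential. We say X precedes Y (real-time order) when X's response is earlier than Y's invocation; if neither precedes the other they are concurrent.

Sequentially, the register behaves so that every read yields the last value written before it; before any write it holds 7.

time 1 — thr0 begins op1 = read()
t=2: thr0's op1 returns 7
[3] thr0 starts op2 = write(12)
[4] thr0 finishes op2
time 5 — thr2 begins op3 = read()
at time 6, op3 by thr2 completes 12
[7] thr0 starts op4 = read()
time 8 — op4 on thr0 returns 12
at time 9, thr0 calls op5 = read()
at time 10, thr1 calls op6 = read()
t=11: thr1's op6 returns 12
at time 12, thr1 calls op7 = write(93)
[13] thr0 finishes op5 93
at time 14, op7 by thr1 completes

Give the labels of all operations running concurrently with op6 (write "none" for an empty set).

concurrent with op6 ([10,11]): every op whose interval crosses 10..11
op1 [1,2]: before
op2 [3,4]: before
op3 [5,6]: before
op4 [7,8]: before
op5 [9,13]: concurrent
op7 [12,14]: after

op5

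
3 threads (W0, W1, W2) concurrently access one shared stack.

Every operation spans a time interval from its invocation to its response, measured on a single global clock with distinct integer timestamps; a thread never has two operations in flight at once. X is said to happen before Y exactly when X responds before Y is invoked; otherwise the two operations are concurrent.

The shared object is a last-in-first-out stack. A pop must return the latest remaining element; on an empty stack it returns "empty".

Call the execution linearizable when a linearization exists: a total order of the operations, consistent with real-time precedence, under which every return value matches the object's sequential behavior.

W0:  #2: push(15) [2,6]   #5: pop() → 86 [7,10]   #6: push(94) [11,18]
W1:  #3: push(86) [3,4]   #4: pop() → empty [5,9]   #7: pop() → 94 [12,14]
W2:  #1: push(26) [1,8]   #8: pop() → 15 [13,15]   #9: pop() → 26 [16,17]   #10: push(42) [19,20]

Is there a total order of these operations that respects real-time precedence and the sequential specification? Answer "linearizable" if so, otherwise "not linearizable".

not linearizable

cut after 8 events: linearizable; cut after 9 events (#4 responds, time 9): not linearizable
real-time-consistent orders of the 4 completed operations: 12 — all fail the stack replay
every completion of the 1 pending operation (#5) was checked; none linearizes
for example #1, #2, #3, #4 (pending dropped) fails at step 4: #4 pop() → empty is not legal there
for example #1, #3, #2, #4 (pending dropped) fails at step 4: #4 pop() → empty is not legal there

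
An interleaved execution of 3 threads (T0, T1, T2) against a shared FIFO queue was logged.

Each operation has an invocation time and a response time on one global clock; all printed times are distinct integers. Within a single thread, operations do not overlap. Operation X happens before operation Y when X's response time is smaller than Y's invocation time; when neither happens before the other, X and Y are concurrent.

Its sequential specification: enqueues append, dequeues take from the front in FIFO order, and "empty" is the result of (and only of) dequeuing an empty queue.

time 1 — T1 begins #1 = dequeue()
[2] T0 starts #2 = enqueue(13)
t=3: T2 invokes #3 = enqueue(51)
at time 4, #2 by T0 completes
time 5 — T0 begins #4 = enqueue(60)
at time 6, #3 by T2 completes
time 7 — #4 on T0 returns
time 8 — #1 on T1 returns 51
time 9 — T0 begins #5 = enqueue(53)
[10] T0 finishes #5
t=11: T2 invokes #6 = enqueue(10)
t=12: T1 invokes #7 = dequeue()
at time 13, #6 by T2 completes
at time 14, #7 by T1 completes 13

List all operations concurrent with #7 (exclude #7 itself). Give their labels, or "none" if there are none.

#7 spans [12,14]; an op avoiding the whole window 12..14 is ordered, any other is concurrent
#1 [1,8]: before
#2 [2,4]: before
#3 [3,6]: before
#4 [5,7]: before
#5 [9,10]: before
#6 [11,13]: concurrent

#6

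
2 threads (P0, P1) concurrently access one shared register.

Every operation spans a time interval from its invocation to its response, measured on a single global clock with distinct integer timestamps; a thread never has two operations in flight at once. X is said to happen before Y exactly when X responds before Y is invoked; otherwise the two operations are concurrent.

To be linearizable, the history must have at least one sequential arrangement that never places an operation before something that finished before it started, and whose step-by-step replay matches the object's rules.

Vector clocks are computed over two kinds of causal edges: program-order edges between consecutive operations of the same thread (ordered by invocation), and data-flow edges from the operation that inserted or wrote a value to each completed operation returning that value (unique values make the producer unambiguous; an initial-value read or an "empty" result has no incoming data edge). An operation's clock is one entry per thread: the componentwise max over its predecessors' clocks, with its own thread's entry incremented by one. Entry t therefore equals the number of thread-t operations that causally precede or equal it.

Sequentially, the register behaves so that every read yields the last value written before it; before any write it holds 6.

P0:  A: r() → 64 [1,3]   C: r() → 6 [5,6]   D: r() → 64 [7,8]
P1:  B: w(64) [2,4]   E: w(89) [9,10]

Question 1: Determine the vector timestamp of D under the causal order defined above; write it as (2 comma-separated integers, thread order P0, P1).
Answer: (3, 1)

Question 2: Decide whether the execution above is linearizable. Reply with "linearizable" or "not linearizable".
already the first 6 events (up to C's response at time 6) admit no linearization; the first 5 still do
no legal order exists: 2 real-time-consistent candidates over 3 completed register operations, all rejected
take A, B, C: step 1 already fails, because A r() → 64 cannot occur there
take B, A, C: step 3 already fails, because C r() → 6 cannot occur there

not linearizable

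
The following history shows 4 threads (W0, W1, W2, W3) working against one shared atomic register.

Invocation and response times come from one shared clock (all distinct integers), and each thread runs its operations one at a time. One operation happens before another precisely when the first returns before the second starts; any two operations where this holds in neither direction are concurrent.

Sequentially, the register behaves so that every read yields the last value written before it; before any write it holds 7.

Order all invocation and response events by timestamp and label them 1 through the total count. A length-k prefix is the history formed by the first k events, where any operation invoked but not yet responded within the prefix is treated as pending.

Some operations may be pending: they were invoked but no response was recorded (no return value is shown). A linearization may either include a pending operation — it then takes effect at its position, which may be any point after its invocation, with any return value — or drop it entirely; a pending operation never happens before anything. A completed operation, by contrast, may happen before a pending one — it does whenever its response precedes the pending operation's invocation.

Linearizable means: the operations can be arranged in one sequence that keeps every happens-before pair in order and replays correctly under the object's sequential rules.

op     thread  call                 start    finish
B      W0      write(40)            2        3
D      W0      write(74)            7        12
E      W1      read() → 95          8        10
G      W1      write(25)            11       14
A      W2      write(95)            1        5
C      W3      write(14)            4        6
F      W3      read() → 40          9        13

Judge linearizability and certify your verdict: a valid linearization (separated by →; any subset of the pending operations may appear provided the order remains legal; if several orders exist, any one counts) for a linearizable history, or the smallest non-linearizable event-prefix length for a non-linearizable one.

the violation lands at event 13, F's response at time 13: events 1..12 linearize, events 1..13 do not
18 orders of the 6 completed atomic register ops respect real time; none is legal
no escape via the 1 pending operation (G): every completion choice fails
one such order, A, B, C, D, E, F (pending dropped), breaks at step 5 where E read() → 95 is illegal
one such order, A, B, C, D, F, E (pending dropped), breaks at step 5 where F read() → 40 is illegal

not linearizable — minimal violating prefix: 13 events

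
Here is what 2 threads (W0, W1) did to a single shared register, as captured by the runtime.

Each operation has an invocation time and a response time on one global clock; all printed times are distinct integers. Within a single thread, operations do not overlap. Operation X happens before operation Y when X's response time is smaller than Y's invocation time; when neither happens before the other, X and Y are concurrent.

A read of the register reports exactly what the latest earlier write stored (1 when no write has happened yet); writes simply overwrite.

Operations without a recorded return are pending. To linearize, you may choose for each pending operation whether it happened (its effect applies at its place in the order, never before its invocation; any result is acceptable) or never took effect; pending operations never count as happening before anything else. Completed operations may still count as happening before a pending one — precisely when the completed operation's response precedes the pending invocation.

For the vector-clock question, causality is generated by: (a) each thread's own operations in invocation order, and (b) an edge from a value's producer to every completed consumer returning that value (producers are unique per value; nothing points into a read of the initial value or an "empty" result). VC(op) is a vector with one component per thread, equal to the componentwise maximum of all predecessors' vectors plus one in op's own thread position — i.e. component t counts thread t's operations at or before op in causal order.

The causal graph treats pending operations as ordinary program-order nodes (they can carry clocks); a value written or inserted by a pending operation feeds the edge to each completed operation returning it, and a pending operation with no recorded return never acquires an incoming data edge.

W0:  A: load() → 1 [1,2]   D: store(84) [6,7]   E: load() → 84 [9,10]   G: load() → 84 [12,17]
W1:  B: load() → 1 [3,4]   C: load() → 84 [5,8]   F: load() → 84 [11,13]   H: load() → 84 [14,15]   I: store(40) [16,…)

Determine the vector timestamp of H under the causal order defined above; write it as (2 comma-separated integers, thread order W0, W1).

B, invoked 3, has no incoming edges; only W1's bump applies → (0, 1)
A, invoked 1, has no incoming edges; only W0's bump applies → (1, 0)
from VC(A)=(1, 0), D (invoked 6) maxes components and bumps W0 → (2, 0)
from VC(D)=(2, 0), E (invoked 9) maxes components and bumps W0 → (3, 0)
from VC(B)=(0, 1), VC(D)=(2, 0), C (invoked 5) maxes components and bumps W1 → (2, 2)
from VC(D)=(2, 0), VC(E)=(3, 0), G (invoked 12) maxes components and bumps W0 → (4, 0)
from VC(C)=(2, 2), VC(D)=(2, 0), F (invoked 11) maxes components and bumps W1 → (2, 3)
from VC(D)=(2, 0), VC(F)=(2, 3), H (invoked 14) maxes components and bumps W1 → (2, 4)
from VC(H)=(2, 4), I (invoked 16) maxes components and bumps W1 → (2, 5)
target: VC(H) = (2, 4)

(2, 4)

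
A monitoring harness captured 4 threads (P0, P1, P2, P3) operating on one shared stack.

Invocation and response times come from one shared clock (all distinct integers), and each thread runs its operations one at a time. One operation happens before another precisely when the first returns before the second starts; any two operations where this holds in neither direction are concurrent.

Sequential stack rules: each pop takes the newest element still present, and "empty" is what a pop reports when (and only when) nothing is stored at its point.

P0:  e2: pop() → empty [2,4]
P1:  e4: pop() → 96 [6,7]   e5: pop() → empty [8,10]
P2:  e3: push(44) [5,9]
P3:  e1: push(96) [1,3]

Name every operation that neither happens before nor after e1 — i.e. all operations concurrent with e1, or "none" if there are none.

e2

concurrent with e1 ([1,3]): every op whose interval crosses 1..3
e2 [2,4]: concurrent
e3 [5,9]: after
e4 [6,7]: after
e5 [8,10]: after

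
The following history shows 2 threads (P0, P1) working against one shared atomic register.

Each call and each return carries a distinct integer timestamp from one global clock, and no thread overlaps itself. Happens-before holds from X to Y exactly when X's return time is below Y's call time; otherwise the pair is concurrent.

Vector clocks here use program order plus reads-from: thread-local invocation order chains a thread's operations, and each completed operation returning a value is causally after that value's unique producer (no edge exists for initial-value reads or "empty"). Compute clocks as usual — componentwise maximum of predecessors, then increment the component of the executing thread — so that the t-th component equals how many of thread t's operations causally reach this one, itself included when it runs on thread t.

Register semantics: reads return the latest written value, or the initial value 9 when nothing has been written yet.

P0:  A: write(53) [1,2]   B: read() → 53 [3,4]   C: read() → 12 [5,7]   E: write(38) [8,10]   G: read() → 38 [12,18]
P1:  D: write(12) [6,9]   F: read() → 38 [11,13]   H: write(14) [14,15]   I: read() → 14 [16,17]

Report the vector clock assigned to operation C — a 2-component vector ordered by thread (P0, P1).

invoked at 6, D has no predecessors; its own P1 bump gives (0, 1)
invoked at 1, A has no predecessors; its own P0 bump gives (1, 0)
invoked at 3, B merges VC(A)=(1, 0) and bumps P0's slot → (2, 0)
invoked at 5, C merges VC(B)=(2, 0), VC(D)=(0, 1) and bumps P0's slot → (3, 1)
invoked at 8, E merges VC(C)=(3, 1) and bumps P0's slot → (4, 1)
invoked at 11, F merges VC(D)=(0, 1), VC(E)=(4, 1) and bumps P1's slot → (4, 2)
invoked at 12, G merges VC(E)=(4, 1) and bumps P0's slot → (5, 1)
invoked at 14, H merges VC(F)=(4, 2) and bumps P1's slot → (4, 3)
invoked at 16, I merges VC(H)=(4, 3) and bumps P1's slot → (4, 4)
target: VC(C) = (3, 1)

(3, 1)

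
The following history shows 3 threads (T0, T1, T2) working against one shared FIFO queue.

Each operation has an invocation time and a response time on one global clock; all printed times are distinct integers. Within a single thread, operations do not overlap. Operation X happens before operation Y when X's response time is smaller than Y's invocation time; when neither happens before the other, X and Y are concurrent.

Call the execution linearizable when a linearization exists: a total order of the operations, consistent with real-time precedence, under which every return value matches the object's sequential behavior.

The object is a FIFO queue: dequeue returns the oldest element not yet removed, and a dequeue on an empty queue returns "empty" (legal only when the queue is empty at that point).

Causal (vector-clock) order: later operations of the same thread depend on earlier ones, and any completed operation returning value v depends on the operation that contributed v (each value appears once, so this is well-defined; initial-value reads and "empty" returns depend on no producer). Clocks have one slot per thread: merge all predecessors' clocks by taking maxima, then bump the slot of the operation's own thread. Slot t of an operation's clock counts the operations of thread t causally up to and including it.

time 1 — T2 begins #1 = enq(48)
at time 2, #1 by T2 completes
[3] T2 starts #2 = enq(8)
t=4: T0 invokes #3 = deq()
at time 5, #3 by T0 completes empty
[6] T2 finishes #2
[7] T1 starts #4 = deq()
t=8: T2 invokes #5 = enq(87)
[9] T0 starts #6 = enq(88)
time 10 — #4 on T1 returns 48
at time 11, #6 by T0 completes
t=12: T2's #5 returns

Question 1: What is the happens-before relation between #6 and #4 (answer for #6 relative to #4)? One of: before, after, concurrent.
concurrent

#6 spans [9,11], #4 spans [7,10]
the intervals overlap in both directions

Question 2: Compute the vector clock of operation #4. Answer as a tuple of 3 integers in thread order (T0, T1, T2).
(0, 1, 1)

VC(#1, invoked at 1): no causal predecessors; +1 on T2 → (0, 0, 1)
VC(#3, invoked at 4): no causal predecessors; +1 on T0 → (1, 0, 0)
merge at #2 (invoked 3): VC(#1)=(0, 0, 1), own-thread bump on T2 → (0, 0, 2)
merge at #4 (invoked 7): VC(#1)=(0, 0, 1), own-thread bump on T1 → (0, 1, 1)
merge at #6 (invoked 9): VC(#3)=(1, 0, 0), own-thread bump on T0 → (2, 0, 0)
merge at #5 (invoked 8): VC(#2)=(0, 0, 2), own-thread bump on T2 → (0, 0, 3)
target: VC(#4) = (0, 1, 1)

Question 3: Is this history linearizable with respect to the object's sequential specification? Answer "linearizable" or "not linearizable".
not linearizable

through event 4 a valid linearization exists; event 5 (#3 responding at time 5) ends that
a single order respects real time; the 2 completed FIFO queue operations fail replay along it
no escape via the 1 pending operation (#2): every completion choice fails
sample order #1, #3 (pending dropped) stalls at step 2 — #3 deq() → empty has no legal effect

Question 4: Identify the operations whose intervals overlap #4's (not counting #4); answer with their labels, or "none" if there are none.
#5, #6

overlap test against #4 [7,10]: concurrent iff the interval meets 7..10
#1 [1,2]: before
#2 [3,6]: before
#3 [4,5]: before
#5 [8,12]: concurrent
#6 [9,11]: concurrent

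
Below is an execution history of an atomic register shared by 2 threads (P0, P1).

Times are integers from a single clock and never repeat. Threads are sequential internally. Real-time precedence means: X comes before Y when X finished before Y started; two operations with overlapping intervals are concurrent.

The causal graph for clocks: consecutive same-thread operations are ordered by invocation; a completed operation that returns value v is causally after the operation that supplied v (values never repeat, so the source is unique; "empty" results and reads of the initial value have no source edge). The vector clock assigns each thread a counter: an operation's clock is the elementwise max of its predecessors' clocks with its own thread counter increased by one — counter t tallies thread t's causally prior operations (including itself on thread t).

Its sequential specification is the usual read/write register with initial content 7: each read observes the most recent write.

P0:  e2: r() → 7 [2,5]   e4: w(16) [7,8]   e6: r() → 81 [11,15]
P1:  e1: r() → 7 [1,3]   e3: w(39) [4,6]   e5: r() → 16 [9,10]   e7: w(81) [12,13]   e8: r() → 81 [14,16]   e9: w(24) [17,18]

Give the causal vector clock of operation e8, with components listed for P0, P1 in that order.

invoked at 1, e1 has no predecessors; its own P1 bump gives (0, 1)
invoked at 2, e2 has no predecessors; its own P0 bump gives (1, 0)
from VC(e1)=(0, 1), e3 (invoked 4) maxes components and bumps P1 → (0, 2)
from VC(e2)=(1, 0), e4 (invoked 7) maxes components and bumps P0 → (2, 0)
from VC(e3)=(0, 2), VC(e4)=(2, 0), e5 (invoked 9) maxes components and bumps P1 → (2, 3)
from VC(e5)=(2, 3), e7 (invoked 12) maxes components and bumps P1 → (2, 4)
from VC(e7)=(2, 4), e8 (invoked 14) maxes components and bumps P1 → (2, 5)
from VC(e4)=(2, 0), VC(e7)=(2, 4), e6 (invoked 11) maxes components and bumps P0 → (3, 4)
from VC(e8)=(2, 5), e9 (invoked 17) maxes components and bumps P1 → (2, 6)
target: VC(e8) = (2, 5)

(2, 5)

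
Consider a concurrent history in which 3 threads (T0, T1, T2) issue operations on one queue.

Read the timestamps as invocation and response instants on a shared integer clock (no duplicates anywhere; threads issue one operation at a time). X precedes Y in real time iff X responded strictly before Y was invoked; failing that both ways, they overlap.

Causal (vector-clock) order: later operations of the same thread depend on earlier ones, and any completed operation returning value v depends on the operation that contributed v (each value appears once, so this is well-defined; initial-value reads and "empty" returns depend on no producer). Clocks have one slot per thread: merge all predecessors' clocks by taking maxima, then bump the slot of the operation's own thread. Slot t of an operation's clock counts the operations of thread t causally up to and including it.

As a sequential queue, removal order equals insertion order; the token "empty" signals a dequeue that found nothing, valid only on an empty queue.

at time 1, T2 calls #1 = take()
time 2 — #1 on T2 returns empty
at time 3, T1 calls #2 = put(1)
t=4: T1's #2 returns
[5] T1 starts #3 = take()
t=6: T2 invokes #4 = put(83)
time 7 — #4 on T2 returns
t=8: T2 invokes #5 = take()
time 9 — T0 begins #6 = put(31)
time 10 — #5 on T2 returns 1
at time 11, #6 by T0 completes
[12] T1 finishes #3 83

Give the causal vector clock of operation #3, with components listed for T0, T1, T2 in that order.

no predecessors for #1 (invoked 1): T2 increments from zero → (0, 0, 1)
no predecessors for #2 (invoked 3): T1 increments from zero → (0, 1, 0)
no predecessors for #6 (invoked 9): T0 increments from zero → (1, 0, 0)
from VC(#1)=(0, 0, 1), #4 (invoked 6) maxes components and bumps T2 → (0, 0, 2)
from VC(#2)=(0, 1, 0), VC(#4)=(0, 0, 2), #5 (invoked 8) maxes components and bumps T2 → (0, 1, 3)
from VC(#2)=(0, 1, 0), VC(#4)=(0, 0, 2), #3 (invoked 5) maxes components and bumps T1 → (0, 2, 2)
target: VC(#3) = (0, 2, 2)

(0, 2, 2)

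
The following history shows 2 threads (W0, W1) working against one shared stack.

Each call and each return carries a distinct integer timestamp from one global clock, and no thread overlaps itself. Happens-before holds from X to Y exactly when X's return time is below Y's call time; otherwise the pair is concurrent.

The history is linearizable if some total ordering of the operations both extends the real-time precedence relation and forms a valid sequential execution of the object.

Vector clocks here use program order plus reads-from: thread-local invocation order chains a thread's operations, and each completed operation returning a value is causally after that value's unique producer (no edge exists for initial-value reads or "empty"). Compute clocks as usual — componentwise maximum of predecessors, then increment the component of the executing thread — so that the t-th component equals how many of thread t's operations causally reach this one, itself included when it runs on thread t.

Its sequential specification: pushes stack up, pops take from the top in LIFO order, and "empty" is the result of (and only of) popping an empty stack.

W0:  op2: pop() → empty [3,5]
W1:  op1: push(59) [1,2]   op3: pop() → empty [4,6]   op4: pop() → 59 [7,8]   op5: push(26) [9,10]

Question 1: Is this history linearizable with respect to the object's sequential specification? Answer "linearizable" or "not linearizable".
events 1..5 are fine; event 6 — the response of op3 at time 6 — makes the prefix non-linearizable
every one of the 2 real-time-consistent orders over 3 completed stack ops fails the sequential spec
one such order, op1, op2, op3, breaks at step 2 where op2 pop() → empty is illegal
one such order, op1, op3, op2, breaks at step 2 where op3 pop() → empty is illegal

not linearizable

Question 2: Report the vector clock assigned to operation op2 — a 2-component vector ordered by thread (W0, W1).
VC(op1, invoked at 1): no causal predecessors; +1 on W1 → (0, 1)
VC(op2, invoked at 3): no causal predecessors; +1 on W0 → (1, 0)
VC(op3, invoked at 4): max of VC(op1)=(0, 1), then +1 on thread W1 → (0, 2)
VC(op4, invoked at 7): max of VC(op1)=(0, 1), VC(op3)=(0, 2), then +1 on thread W1 → (0, 3)
VC(op5, invoked at 9): max of VC(op4)=(0, 3), then +1 on thread W1 → (0, 4)
target: VC(op2) = (1, 0)

(1, 0)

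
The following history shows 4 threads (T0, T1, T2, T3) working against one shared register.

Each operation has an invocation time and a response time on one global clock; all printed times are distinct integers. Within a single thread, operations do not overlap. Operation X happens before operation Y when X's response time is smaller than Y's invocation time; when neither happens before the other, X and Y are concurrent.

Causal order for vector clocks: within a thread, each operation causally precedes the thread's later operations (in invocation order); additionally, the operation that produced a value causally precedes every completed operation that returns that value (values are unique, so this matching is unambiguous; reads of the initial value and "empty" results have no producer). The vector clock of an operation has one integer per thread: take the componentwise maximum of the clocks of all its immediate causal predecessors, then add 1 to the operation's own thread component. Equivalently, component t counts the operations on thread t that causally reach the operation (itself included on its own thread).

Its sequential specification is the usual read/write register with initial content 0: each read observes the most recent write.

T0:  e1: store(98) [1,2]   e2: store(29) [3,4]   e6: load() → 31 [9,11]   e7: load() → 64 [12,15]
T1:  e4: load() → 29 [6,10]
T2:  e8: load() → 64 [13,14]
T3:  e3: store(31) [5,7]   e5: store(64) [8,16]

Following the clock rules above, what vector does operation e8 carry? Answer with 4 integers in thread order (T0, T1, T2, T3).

(0, 0, 1, 2)

e3, invoked 5, has no incoming edges; only T3's bump applies → (0, 0, 0, 1)
e1, invoked 1, has no incoming edges; only T0's bump applies → (1, 0, 0, 0)
VC(e5, invoked at 8): max of VC(e3)=(0, 0, 0, 1), then +1 on thread T3 → (0, 0, 0, 2)
VC(e2, invoked at 3): max of VC(e1)=(1, 0, 0, 0), then +1 on thread T0 → (2, 0, 0, 0)
VC(e8, invoked at 13): max of VC(e5)=(0, 0, 0, 2), then +1 on thread T2 → (0, 0, 1, 2)
VC(e4, invoked at 6): max of VC(e2)=(2, 0, 0, 0), then +1 on thread T1 → (2, 1, 0, 0)
VC(e6, invoked at 9): max of VC(e2)=(2, 0, 0, 0), VC(e3)=(0, 0, 0, 1), then +1 on thread T0 → (3, 0, 0, 1)
VC(e7, invoked at 12): max of VC(e5)=(0, 0, 0, 2), VC(e6)=(3, 0, 0, 1), then +1 on thread T0 → (4, 0, 0, 2)
target: VC(e8) = (0, 0, 1, 2)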